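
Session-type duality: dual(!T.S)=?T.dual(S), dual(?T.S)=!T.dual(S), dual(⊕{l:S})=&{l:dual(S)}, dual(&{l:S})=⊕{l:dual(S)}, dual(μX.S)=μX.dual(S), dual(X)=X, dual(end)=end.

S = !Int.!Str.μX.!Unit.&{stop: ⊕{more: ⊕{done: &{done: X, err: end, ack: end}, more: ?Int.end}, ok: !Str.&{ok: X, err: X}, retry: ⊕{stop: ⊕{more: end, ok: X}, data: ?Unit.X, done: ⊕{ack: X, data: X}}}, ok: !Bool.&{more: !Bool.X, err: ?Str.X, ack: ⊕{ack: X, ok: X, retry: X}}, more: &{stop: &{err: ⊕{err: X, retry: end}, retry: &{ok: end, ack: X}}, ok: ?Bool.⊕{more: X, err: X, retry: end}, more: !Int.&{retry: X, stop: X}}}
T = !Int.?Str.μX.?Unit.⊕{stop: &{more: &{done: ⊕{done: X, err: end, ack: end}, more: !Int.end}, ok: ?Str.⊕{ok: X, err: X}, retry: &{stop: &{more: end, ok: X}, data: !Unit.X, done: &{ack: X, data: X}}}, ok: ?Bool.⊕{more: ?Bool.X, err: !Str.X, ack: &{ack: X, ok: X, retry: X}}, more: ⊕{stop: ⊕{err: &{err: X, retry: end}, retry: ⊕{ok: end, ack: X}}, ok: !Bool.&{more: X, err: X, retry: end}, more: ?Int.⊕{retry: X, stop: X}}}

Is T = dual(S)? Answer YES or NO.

NO

!Int | !Int  ✗ same direction on both sides — not dual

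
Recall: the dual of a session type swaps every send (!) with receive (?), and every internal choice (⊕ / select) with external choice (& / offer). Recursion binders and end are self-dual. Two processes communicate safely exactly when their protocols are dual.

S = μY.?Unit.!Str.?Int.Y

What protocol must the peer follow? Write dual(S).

μY = μY  (rec unchanged)
  ?Unit = !Unit
    !Str = ?Str
      ?Int = !Int
        Y ↦ Y

μY.!Unit.?Str.!Int.Y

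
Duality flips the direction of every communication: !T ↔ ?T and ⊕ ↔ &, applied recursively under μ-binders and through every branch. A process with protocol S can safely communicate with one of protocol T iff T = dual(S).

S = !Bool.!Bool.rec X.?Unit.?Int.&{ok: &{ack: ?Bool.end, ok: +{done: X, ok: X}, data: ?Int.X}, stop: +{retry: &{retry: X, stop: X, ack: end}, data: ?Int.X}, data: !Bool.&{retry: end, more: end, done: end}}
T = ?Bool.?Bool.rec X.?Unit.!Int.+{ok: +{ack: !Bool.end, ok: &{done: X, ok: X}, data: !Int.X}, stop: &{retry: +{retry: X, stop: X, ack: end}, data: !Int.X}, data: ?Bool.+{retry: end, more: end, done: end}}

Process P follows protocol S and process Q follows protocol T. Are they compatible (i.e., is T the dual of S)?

NO

!Bool ‖ ?Bool  match
  !Bool ‖ ?Bool  match
    rec X ‖ rec X  match (μ self-dual)
      ?Unit ‖ ?Unit  ✗ same direction on both sides — not dual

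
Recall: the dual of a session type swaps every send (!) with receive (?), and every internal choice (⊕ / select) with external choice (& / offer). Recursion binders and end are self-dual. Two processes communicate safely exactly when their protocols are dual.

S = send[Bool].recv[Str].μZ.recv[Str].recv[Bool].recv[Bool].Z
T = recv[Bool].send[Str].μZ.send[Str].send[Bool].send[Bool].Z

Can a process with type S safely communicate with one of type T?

send[Bool] | recv[Bool]  match
  recv[Str] | send[Str]  match
    μZ | μZ  match (rec unchanged)
      recv[Str] | send[Str]  match
        recv[Bool] | send[Bool]  match
          recv[Bool] | send[Bool]  match
            Z | Z  match

YES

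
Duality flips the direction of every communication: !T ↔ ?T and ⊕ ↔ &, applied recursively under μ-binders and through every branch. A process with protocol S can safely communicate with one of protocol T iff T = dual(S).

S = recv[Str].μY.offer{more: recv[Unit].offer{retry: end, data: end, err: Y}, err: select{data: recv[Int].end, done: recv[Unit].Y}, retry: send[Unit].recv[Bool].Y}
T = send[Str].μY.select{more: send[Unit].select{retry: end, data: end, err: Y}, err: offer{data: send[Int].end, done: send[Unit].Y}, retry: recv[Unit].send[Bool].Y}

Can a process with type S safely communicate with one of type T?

YES

recv[Str] | send[Str]  ok
  μY | μY  ok (binder kept)
    offer{more,err,retry} | select{more,err,retry}  ok same labels
      [more]
        recv[Unit] | send[Unit]  ok
          offer{retry,data,err} | select{retry,data,err}  ok same labels
            [retry]
              end | end  ok
            [data]
              end | end  ok
            [err]
              Y | Y  ok
      [err]
        select{data,done} | offer{data,done}  ok same labels
          [data]
            recv[Int] | send[Int]  ok
              end | end  ok
          [done]
            recv[Unit] | send[Unit]  ok
              Y | Y  ok
      [retry]
        send[Unit] | recv[Unit]  ok
          recv[Bool] | send[Bool]  ok
            Y | Y  ok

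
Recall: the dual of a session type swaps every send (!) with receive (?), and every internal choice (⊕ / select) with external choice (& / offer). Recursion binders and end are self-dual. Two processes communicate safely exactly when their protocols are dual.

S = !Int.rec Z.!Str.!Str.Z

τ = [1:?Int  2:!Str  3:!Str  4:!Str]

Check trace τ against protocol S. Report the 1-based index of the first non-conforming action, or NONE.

1

[1] got ?Int, protocol expects !Int  ✗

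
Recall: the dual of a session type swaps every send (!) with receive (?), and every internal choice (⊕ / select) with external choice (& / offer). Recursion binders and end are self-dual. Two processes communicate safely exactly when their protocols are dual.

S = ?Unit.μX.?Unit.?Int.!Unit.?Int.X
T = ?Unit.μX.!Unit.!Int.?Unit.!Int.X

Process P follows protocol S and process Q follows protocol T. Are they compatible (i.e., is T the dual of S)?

?Unit | ?Unit  ✗ same direction on both sides — not dual

NO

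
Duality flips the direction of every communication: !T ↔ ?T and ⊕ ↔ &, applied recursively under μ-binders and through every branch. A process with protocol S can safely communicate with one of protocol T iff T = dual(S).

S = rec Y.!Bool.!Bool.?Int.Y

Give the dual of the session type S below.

rec Y.?Bool.?Bool.!Int.Y

rec Y = rec Y  (binder kept)
  !Bool = ?Bool
    !Bool = ?Bool
      ?Int = !Int
        Y ↦ Y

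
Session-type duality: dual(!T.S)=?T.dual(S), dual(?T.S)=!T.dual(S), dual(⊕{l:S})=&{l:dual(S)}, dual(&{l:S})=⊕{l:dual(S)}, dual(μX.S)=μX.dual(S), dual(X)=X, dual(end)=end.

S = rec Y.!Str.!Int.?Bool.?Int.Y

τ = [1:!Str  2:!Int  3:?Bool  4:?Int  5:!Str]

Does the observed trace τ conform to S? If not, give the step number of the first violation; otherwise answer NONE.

NONE

step 1: !Str  ✓  state: !Int.?Bool.?Int.rec Y.…
step 2: !Int  ✓  state: ?Bool.?Int.rec Y.…
step 3: ?Bool  ✓  state: ?Int.rec Y.…
step 4: ?Int  ✓  state: rec Y.…
step 5: !Str  ✓  state: !Int.?Bool.?Int.rec Y.…
trace exhausted — no violation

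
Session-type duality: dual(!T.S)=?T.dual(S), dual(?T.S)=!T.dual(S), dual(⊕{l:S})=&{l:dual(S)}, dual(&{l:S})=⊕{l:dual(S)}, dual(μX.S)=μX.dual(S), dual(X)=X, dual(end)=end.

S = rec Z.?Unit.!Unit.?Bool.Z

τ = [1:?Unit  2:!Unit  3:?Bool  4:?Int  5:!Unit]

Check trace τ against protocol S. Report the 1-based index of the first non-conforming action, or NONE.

@1 ?Unit  match  state: !Unit.?Bool.rec Z.…
@2 !Unit  match  state: ?Bool.rec Z.…
@3 ?Bool  match  state: rec Z.…
@4 got ?Int, protocol expects ?Unit  ✗

4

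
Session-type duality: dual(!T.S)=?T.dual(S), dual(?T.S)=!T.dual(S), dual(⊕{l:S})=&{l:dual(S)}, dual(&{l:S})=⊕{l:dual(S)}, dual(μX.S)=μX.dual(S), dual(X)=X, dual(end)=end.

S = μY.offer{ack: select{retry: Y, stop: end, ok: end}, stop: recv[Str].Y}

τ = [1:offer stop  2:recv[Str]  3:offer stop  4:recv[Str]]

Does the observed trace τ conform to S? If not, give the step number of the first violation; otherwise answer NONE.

NONE

step 1: offer stop  match  residual = recv[Str].μY.…
step 2: recv[Str]  match  residual = μY.…
step 3: offer stop  match  residual = recv[Str].μY.…
step 4: recv[Str]  match  residual = μY.…
trace exhausted — no violation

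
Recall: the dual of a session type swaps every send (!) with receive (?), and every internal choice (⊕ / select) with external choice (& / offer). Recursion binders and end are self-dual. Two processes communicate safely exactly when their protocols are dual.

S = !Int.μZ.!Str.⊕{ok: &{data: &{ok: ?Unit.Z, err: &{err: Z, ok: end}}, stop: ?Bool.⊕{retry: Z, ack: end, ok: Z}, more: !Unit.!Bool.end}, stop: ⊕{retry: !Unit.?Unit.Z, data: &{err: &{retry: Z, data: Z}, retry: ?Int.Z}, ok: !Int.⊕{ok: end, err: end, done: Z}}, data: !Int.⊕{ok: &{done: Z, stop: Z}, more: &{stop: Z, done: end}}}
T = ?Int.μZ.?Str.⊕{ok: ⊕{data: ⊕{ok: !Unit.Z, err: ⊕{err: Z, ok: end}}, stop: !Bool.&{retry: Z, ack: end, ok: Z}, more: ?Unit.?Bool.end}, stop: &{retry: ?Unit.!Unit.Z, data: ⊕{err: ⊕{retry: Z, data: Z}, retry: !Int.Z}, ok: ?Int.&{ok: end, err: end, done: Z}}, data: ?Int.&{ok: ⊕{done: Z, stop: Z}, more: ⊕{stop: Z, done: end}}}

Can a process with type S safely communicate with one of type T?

NO

!Int vs ?Int  ok
  μZ vs μZ  ok (binder kept)
    !Str vs ?Str  ok
      ⊕{ok,stop,data} vs ⊕{ok,stop,data}  ✗ choice polarity not flipped — not dual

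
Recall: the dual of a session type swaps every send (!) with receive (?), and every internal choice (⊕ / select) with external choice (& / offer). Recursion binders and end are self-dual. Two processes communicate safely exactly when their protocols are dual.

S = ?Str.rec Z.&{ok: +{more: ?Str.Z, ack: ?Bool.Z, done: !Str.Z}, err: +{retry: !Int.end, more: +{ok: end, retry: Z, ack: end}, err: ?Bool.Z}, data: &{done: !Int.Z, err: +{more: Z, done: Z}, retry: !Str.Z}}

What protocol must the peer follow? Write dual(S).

!Str.rec Z.+{ok: &{more: !Str.Z, ack: !Bool.Z, done: ?Str.Z}, err: &{retry: ?Int.end, more: &{ok: end, retry: Z, ack: end}, err: !Bool.Z}, data: +{done: ?Int.Z, err: &{more: Z, done: Z}, retry: ?Str.Z}}

?Str = !Str
  rec Z = rec Z  (μ self-dual)
    &{ok,err,data} = +{ok,err,data}  (offer→select)
      [ok]
        +{more,ack,done} = &{more,ack,done}  (⊕→&)
          [more]
            ?Str = !Str
              Z self-dual
          [ack]
            ?Bool = !Bool
              Z self-dual
          [done]
            !Str = ?Str
              Z self-dual
      [err]
        +{retry,more,err} = &{retry,more,err}  (⊕→&)
          [retry]
            !Int = ?Int
              end self-dual
          [more]
            +{ok,retry,ack} = &{ok,retry,ack}  (⊕→&)
              [ok]
                end self-dual
              [retry]
                Z self-dual
              [ack]
                end self-dual
          [err]
            ?Bool = !Bool
              Z self-dual
      [data]
        &{done,err,retry} = +{done,err,retry}  (offer→select)
          [done]
            !Int = ?Int
              Z self-dual
          [err]
            +{more,done} = &{more,done}  (⊕→&)
              [more]
                Z self-dual
              [done]
                Z self-dual
          [retry]
            !Str = ?Str
              Z self-dual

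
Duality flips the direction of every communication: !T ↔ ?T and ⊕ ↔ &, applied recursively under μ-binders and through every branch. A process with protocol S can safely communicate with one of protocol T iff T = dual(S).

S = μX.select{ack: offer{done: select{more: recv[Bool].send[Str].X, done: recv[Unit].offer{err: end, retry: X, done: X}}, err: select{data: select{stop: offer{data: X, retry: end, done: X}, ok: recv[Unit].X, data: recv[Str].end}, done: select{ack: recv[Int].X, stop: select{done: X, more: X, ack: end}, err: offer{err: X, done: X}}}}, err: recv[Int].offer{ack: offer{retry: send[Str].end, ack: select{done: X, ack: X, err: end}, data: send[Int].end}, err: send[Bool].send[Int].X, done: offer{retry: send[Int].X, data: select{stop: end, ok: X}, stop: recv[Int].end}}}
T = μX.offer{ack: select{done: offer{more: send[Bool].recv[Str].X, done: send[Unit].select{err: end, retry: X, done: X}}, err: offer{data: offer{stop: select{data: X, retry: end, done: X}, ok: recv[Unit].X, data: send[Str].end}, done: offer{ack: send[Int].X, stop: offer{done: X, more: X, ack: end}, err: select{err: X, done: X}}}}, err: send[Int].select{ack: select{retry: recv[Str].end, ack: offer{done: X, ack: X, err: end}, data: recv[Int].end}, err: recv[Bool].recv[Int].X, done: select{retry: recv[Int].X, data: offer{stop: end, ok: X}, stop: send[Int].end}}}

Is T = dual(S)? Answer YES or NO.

μX | μX  ok (μ self-dual)
  select{ack,err} | offer{ack,err}  ok label sets agree
    [ack]
      offer{done,err} | select{done,err}  ok label sets agree
        [done]
          select{more,done} | offer{more,done}  ok label sets agree
            [more]
              recv[Bool] | send[Bool]  ok
                send[Str] | recv[Str]  ok
                  X | X  ok
            [done]
              recv[Unit] | send[Unit]  ok
                offer{err,retry,done} | select{err,retry,done}  ok label sets agree
                  [err]
                    end | end  ok
                  [retry]
                    X | X  ok
                  [done]
                    X | X  ok
        [err]
          select{data,done} | offer{data,done}  ok label sets agree
            [data]
              select{stop,ok,data} | offer{stop,ok,data}  ok label sets agree
                [stop]
                  offer{data,retry,done} | select{data,retry,done}  ok label sets agree
                    [data]
                      X | X  ok
                    [retry]
                      end | end  ok
                    [done]
                      X | X  ok
                [ok]
                  recv[Unit] | recv[Unit]  ✗ same direction on both sides — not dual

NO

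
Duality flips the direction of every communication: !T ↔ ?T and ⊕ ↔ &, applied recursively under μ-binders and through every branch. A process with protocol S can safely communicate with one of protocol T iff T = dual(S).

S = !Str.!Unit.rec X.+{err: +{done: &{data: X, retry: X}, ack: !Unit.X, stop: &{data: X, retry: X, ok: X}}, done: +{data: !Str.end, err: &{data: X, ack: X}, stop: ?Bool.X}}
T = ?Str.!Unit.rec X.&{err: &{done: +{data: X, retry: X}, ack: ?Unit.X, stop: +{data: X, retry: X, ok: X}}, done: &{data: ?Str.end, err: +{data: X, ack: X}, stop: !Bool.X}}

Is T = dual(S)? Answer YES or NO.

NO

!Str vs ?Str  match
  !Unit vs !Unit  ✗ same direction on both sides — not dual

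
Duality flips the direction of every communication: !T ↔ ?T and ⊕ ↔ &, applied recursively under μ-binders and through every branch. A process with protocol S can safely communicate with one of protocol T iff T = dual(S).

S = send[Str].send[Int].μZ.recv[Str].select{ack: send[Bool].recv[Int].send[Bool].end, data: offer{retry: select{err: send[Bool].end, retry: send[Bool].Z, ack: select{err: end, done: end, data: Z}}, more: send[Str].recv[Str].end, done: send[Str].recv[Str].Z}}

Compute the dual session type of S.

send[Str] → recv[Str]
  send[Int] → recv[Int]
    μZ → μZ  (binder kept)
      recv[Str] → send[Str]
        select{ack,data} → offer{ack,data}  (⊕→&)
          case ack:
            send[Bool] → recv[Bool]
              recv[Int] → send[Int]
                send[Bool] → recv[Bool]
                  dual(end) = end
          case data:
            offer{retry,more,done} → select{retry,more,done}  (offer→select)
              case retry:
                select{err,retry,ack} → offer{err,retry,ack}  (⊕→&)
                  case err:
                    send[Bool] → recv[Bool]
                      dual(end) = end
                  case retry:
                    send[Bool] → recv[Bool]
                      dual(Z) = Z
                  case ack:
                    select{err,done,data} → offer{err,done,data}  (⊕→&)
                      case err:
                        dual(end) = end
                      case done:
                        dual(end) = end
                      case data:
                        dual(Z) = Z
              case more:
                send[Str] → recv[Str]
                  recv[Str] → send[Str]
                    dual(end) = end
              case done:
                send[Str] → recv[Str]
                  recv[Str] → send[Str]
                    dual(Z) = Z

recv[Str].recv[Int].μZ.send[Str].offer{ack: recv[Bool].send[Int].recv[Bool].end, data: select{retry: offer{err: recv[Bool].end, retry: recv[Bool].Z, ack: offer{err: end, done: end, data: Z}}, more: recv[Str].send[Str].end, done: recv[Str].send[Str].Z}}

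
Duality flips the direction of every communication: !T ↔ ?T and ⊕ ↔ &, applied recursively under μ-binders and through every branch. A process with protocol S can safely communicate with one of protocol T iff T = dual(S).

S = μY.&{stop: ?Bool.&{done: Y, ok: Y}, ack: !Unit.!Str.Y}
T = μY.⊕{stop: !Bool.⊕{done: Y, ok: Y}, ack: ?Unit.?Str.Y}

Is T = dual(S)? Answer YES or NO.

YES

μY vs μY  ok (binder kept)
  &{stop,ack} vs ⊕{stop,ack}  ok label sets agree
    case stop:
      ?Bool vs !Bool  ok
        &{done,ok} vs ⊕{done,ok}  ok label sets agree
          case done:
            Y vs Y  ok
          case ok:
            Y vs Y  ok
    case ack:
      !Unit vs ?Unit  ok
        !Str vs ?Str  ok
          Y vs Y  ok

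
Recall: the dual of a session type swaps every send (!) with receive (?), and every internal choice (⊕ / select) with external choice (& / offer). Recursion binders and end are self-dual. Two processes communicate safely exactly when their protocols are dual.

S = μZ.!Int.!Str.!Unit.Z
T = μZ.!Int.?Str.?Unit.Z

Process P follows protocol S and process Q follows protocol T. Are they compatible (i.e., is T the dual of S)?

NO

μZ vs μZ  ✓ (binder kept)
  !Int vs !Int  ✗ same direction on both sides — not dual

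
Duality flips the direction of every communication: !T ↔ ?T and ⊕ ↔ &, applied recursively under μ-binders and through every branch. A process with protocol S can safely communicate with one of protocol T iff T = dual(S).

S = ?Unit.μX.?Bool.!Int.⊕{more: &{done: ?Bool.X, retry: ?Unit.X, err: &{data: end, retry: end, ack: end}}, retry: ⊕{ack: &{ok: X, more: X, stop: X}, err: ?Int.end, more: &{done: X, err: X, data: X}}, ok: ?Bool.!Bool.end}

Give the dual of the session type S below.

?Unit ↦ !Unit
  μX ↦ μX  (μ self-dual)
    ?Bool ↦ !Bool
      !Int ↦ ?Int
        ⊕{more,retry,ok} ↦ &{more,retry,ok}  (internal→external)
          • more:
            &{done,retry,err} ↦ ⊕{done,retry,err}  (external→internal)
              • done:
                ?Bool ↦ !Bool
                  X self-dual
              • retry:
                ?Unit ↦ !Unit
                  X self-dual
              • err:
                &{data,retry,ack} ↦ ⊕{data,retry,ack}  (external→internal)
                  • data:
                    end self-dual
                  • retry:
                    end self-dual
                  • ack:
                    end self-dual
          • retry:
            ⊕{ack,err,more} ↦ &{ack,err,more}  (internal→external)
              • ack:
                &{ok,more,stop} ↦ ⊕{ok,more,stop}  (external→internal)
                  • ok:
                    X self-dual
                  • more:
                    X self-dual
                  • stop:
                    X self-dual
              • err:
                ?Int ↦ !Int
                  end self-dual
              • more:
                &{done,err,data} ↦ ⊕{done,err,data}  (external→internal)
                  • done:
                    X self-dual
                  • err:
                    X self-dual
                  • data:
                    X self-dual
          • ok:
            ?Bool ↦ !Bool
              !Bool ↦ ?Bool
                end self-dual

!Unit.μX.!Bool.?Int.&{more: ⊕{done: !Bool.X, retry: !Unit.X, err: ⊕{data: end, retry: end, ack: end}}, retry: &{ack: ⊕{ok: X, more: X, stop: X}, err: !Int.end, more: ⊕{done: X, err: X, data: X}}, ok: !Bool.?Bool.end}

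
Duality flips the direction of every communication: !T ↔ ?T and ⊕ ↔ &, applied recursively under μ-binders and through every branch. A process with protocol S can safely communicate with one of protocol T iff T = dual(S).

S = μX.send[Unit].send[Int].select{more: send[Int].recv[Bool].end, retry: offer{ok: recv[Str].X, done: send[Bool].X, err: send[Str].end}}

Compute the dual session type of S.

μX.recv[Unit].recv[Int].offer{more: recv[Int].send[Bool].end, retry: select{ok: send[Str].X, done: recv[Bool].X, err: recv[Str].end}}

μX ↦ μX  (rec unchanged)
  send[Unit] ↦ recv[Unit]
    send[Int] ↦ recv[Int]
      select{more,retry} ↦ offer{more,retry}  (⊕→&)
        • more:
          send[Int] ↦ recv[Int]
            recv[Bool] ↦ send[Bool]
              dual(end) = end
        • retry:
          offer{ok,done,err} ↦ select{ok,done,err}  (external→internal)
            • ok:
              recv[Str] ↦ send[Str]
                dual(X) = X
            • done:
              send[Bool] ↦ recv[Bool]
                dual(X) = X
            • err:
              send[Str] ↦ recv[Str]
                dual(end) = end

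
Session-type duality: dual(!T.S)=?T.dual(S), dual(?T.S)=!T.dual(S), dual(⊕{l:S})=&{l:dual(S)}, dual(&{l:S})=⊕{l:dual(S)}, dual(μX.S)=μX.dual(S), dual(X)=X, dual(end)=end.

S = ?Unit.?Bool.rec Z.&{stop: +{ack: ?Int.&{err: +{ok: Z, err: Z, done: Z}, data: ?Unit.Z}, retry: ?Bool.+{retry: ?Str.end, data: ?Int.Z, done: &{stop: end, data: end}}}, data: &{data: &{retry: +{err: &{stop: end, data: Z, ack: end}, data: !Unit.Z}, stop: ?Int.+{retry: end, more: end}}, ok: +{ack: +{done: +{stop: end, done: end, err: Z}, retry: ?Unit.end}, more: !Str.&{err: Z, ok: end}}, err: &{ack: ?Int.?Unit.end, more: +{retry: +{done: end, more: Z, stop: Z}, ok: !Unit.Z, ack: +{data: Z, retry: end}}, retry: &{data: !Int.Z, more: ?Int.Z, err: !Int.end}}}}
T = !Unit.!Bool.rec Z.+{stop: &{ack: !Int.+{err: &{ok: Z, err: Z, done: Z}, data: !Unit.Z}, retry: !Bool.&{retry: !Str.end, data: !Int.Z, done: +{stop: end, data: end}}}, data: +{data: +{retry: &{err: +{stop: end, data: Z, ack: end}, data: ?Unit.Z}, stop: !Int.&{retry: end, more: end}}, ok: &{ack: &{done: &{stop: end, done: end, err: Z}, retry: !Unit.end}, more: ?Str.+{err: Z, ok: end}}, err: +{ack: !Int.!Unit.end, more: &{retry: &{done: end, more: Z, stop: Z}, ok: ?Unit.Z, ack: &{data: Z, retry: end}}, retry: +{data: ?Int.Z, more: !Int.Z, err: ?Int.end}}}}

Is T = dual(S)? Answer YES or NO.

YES

?Unit ‖ !Unit  ok
  ?Bool ‖ !Bool  ok
    rec Z ‖ rec Z  ok (μ self-dual)
      &{stop,data} ‖ +{stop,data}  ok same labels
        [stop]
          +{ack,retry} ‖ &{ack,retry}  ok same labels
            [ack]
              ?Int ‖ !Int  ok
                &{err,data} ‖ +{err,data}  ok same labels
                  [err]
                    +{ok,err,done} ‖ &{ok,err,done}  ok same labels
                      [ok]
                        Z ‖ Z  ok
                      [err]
                        Z ‖ Z  ok
                      [done]
                        Z ‖ Z  ok
                  [data]
                    ?Unit ‖ !Unit  ok
                      Z ‖ Z  ok
            [retry]
              ?Bool ‖ !Bool  ok
                +{retry,data,done} ‖ &{retry,data,done}  ok same labels
                  [retry]
                    ?Str ‖ !Str  ok
                      end ‖ end  ok
                  [data]
                    ?Int ‖ !Int  ok
                      Z ‖ Z  ok
                  [done]
                    &{stop,data} ‖ +{stop,data}  ok same labels
                      [stop]
                        end ‖ end  ok
                      [data]
                        end ‖ end  ok
        [data]
          &{data,ok,err} ‖ +{data,ok,err}  ok same labels
            [data]
              &{retry,stop} ‖ +{retry,stop}  ok same labels
                [retry]
                  +{err,data} ‖ &{err,data}  ok same labels
                    [err]
                      &{stop,data,ack} ‖ +{stop,data,ack}  ok same labels
                        [stop]
                          end ‖ end  ok
                        [data]
                          Z ‖ Z  ok
                        [ack]
                          end ‖ end  ok
                    [data]
                      !Unit ‖ ?Unit  ok
                        Z ‖ Z  ok
                [stop]
                  ?Int ‖ !Int  ok
                    +{retry,more} ‖ &{retry,more}  ok same labels
                      [retry]
                        end ‖ end  ok
                      [more]
                        end ‖ end  ok
            [ok]
              +{ack,more} ‖ &{ack,more}  ok same labels
                [ack]
                  +{done,retry} ‖ &{done,retry}  ok same labels
                    [done]
                      +{stop,done,err} ‖ &{stop,done,err}  ok same labels
                        [stop]
                          end ‖ end  ok
                        [done]
                          end ‖ end  ok
                        [err]
                          Z ‖ Z  ok
                    [retry]
                      ?Unit ‖ !Unit  ok
                        end ‖ end  ok
                [more]
                  !Str ‖ ?Str  ok
                    &{err,ok} ‖ +{err,ok}  ok same labels
                      [err]
                        Z ‖ Z  ok
                      [ok]
                        end ‖ end  ok
            [err]
              &{ack,more,retry} ‖ +{ack,more,retry}  ok same labels
                [ack]
                  ?Int ‖ !Int  ok
                    ?Unit ‖ !Unit  ok
                      end ‖ end  ok
                [more]
                  +{retry,ok,ack} ‖ &{retry,ok,ack}  ok same labels
                    [retry]
                      +{done,more,stop} ‖ &{done,more,stop}  ok same labels
                        [done]
                          end ‖ end  ok
                        [more]
                          Z ‖ Z  ok
                        [stop]
                          Z ‖ Z  ok
                    [ok]
                      !Unit ‖ ?Unit  ok
                        Z ‖ Z  ok
                    [ack]
                      +{data,retry} ‖ &{data,retry}  ok same labels
                        [data]
                          Z ‖ Z  ok
                        [retry]
                          end ‖ end  ok
                [retry]
                  &{data,more,err} ‖ +{data,more,err}  ok same labels
                    [data]
                      !Int ‖ ?Int  ok
                        Z ‖ Z  ok
                    [more]
                      ?Int ‖ !Int  ok
                        Z ‖ Z  ok
                    [err]
                      !Int ‖ ?Int  ok
                        end ‖ end  ok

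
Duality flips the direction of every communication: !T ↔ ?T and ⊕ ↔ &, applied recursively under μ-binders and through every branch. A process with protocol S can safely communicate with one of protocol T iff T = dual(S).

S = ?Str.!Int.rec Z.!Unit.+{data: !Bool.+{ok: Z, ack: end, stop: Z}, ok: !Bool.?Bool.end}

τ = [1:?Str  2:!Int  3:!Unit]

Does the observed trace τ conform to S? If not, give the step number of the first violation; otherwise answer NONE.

NONE

[1] ?Str  ok  residual = !Int.rec Z.…
[2] !Int  ok  residual = rec Z.…
[3] !Unit  ok  residual = +{data: !Bool.+{ok: rec Z.…, ack: end, stop: rec Z.…}, ok: !Bool.?Bool.end}
τ conforms to S (length 3)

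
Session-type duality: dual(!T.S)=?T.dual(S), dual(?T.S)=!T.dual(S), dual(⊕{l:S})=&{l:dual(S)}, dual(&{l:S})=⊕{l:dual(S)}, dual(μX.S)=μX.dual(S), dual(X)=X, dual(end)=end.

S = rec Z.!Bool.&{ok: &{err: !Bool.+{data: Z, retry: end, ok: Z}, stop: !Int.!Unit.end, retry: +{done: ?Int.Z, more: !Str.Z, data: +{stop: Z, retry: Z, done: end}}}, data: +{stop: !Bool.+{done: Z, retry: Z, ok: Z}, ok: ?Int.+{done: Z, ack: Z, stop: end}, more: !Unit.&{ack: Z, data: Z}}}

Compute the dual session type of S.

rec Z ↦ rec Z  (binder kept)
  !Bool ↦ ?Bool
    &{ok,data} ↦ +{ok,data}  (&→⊕)
      [ok]
        &{err,stop,retry} ↦ +{err,stop,retry}  (&→⊕)
          [err]
            !Bool ↦ ?Bool
              +{data,retry,ok} ↦ &{data,retry,ok}  (internal→external)
                [data]
                  Z self-dual
                [retry]
                  end self-dual
                [ok]
                  Z self-dual
          [stop]
            !Int ↦ ?Int
              !Unit ↦ ?Unit
                end self-dual
          [retry]
            +{done,more,data} ↦ &{done,more,data}  (internal→external)
              [done]
                ?Int ↦ !Int
                  Z self-dual
              [more]
                !Str ↦ ?Str
                  Z self-dual
              [data]
                +{stop,retry,done} ↦ &{stop,retry,done}  (internal→external)
                  [stop]
                    Z self-dual
                  [retry]
                    Z self-dual
                  [done]
                    end self-dual
      [data]
        +{stop,ok,more} ↦ &{stop,ok,more}  (internal→external)
          [stop]
            !Bool ↦ ?Bool
              +{done,retry,ok} ↦ &{done,retry,ok}  (internal→external)
                [done]
                  Z self-dual
                [retry]
                  Z self-dual
                [ok]
                  Z self-dual
          [ok]
            ?Int ↦ !Int
              +{done,ack,stop} ↦ &{done,ack,stop}  (internal→external)
                [done]
                  Z self-dual
                [ack]
                  Z self-dual
                [stop]
                  end self-dual
          [more]
            !Unit ↦ ?Unit
              &{ack,data} ↦ +{ack,data}  (&→⊕)
                [ack]
                  Z self-dual
                [data]
                  Z self-dual

rec Z.?Bool.+{ok: +{err: ?Bool.&{data: Z, retry: end, ok: Z}, stop: ?Int.?Unit.end, retry: &{done: !Int.Z, more: ?Str.Z, data: &{stop: Z, retry: Z, done: end}}}, data: &{stop: ?Bool.&{done: Z, retry: Z, ok: Z}, ok: !Int.&{done: Z, ack: Z, stop: end}, more: ?Unit.+{ack: Z, data: Z}}}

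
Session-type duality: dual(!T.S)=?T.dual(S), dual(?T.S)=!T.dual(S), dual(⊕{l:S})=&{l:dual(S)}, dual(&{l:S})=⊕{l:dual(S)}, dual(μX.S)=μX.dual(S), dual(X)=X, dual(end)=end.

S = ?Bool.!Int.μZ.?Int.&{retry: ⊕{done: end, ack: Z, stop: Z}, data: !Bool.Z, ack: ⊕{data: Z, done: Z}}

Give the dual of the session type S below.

!Bool.?Int.μZ.!Int.⊕{retry: &{done: end, ack: Z, stop: Z}, data: ?Bool.Z, ack: &{data: Z, done: Z}}

?Bool ↦ !Bool
  !Int ↦ ?Int
    μZ ↦ μZ  (μ self-dual)
      ?Int ↦ !Int
        &{retry,data,ack} ↦ ⊕{retry,data,ack}  (&→⊕)
          • retry:
            ⊕{done,ack,stop} ↦ &{done,ack,stop}  (internal→external)
              • done:
                end self-dual
              • ack:
                Z self-dual
              • stop:
                Z self-dual
          • data:
            !Bool ↦ ?Bool
              Z self-dual
          • ack:
            ⊕{data,done} ↦ &{data,done}  (internal→external)
              • data:
                Z self-dual
              • done:
                Z self-dual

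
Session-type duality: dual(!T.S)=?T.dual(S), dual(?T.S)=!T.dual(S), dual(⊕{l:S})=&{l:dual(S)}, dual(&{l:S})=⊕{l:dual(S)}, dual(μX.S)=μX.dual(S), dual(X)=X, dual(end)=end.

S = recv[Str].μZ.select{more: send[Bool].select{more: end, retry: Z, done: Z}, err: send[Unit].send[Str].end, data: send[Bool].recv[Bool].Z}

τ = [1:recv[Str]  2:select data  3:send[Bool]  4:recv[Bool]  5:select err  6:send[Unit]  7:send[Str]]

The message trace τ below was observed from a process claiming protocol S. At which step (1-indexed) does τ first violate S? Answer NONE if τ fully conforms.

NONE

step 1: recv[Str]  ok  now at μZ.…
step 2: select data  ok  now at send[Bool].recv[Bool].μZ.…
step 3: send[Bool]  ok  now at recv[Bool].μZ.…
step 4: recv[Bool]  ok  now at μZ.…
step 5: select err  ok  now at send[Unit].send[Str].end
step 6: send[Unit]  ok  now at send[Str].end
step 7: send[Str]  ok  now at end
τ conforms to S (length 7)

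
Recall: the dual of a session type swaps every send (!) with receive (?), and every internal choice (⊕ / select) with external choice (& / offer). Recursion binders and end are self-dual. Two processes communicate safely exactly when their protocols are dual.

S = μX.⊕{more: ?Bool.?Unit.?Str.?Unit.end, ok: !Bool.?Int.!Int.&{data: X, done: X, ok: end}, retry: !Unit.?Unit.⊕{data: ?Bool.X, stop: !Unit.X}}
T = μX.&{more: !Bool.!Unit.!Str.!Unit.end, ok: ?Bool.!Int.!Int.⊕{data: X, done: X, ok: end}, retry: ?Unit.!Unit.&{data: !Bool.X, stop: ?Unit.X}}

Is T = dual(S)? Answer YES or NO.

μX ‖ μX  match (binder kept)
  ⊕{more,ok,retry} ‖ &{more,ok,retry}  match same labels
    [more]
      ?Bool ‖ !Bool  match
        ?Unit ‖ !Unit  match
          ?Str ‖ !Str  match
            ?Unit ‖ !Unit  match
              end ‖ end  match
    [ok]
      !Bool ‖ ?Bool  match
        ?Int ‖ !Int  match
          !Int ‖ !Int  ✗ same direction on both sides — not dual

NO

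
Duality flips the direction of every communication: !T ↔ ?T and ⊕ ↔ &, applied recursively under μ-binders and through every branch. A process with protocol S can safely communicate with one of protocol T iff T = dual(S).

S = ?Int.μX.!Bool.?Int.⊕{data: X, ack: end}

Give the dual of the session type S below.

!Int.μX.?Bool.!Int.&{data: X, ack: end}

?Int → !Int
  μX → μX  (rec unchanged)
    !Bool → ?Bool
      ?Int → !Int
        ⊕{data,ack} → &{data,ack}  (select→offer)
          • data:
            dual(X) = X
          • ack:
            dual(end) = end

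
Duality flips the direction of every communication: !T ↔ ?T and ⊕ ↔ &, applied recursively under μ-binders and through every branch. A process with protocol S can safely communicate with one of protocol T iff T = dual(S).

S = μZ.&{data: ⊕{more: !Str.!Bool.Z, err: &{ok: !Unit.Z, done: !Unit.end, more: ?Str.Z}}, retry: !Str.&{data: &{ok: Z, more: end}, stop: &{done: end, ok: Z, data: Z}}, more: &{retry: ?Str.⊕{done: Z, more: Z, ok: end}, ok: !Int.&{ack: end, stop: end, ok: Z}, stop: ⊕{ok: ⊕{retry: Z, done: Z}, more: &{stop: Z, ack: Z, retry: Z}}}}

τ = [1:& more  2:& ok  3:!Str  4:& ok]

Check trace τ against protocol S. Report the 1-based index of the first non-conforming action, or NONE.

3

[1] & more  match  cont: &{retry: ?Str.⊕{done: μZ.…, more: μZ.…, ok: end}, ok: !Int.&{ack: end, stop: end, ok: μZ.…}, stop: ⊕{ok: ⊕{retry: μZ.…, done: μZ.…}, more: &{stop: μZ.…, ack: μZ.…, retry: μZ.…}}}
[2] & ok  match  cont: !Int.&{ack: end, stop: end, ok: μZ.…}
[3] got !Str, protocol expects !Int  ✗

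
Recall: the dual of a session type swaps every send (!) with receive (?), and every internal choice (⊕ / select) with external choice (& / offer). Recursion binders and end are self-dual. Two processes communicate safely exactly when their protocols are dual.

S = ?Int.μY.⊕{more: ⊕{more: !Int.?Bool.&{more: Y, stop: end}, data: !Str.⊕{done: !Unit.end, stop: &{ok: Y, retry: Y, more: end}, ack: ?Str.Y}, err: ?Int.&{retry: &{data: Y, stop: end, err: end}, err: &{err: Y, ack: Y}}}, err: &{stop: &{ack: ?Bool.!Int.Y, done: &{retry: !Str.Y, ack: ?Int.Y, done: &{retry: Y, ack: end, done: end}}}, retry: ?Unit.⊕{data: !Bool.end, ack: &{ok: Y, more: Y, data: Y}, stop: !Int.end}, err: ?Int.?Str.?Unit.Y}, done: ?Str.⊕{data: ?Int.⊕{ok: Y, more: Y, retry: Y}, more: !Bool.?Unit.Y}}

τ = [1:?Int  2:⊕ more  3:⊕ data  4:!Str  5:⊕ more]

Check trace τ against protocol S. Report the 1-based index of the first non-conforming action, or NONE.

step 1: ?Int  ✓  state: μY.…
step 2: ⊕ more  ✓  state: ⊕{more: !Int.?Bool.&{more: μY.…, stop: end}, data: !Str.⊕{done: !Unit.end, stop: &{ok: μY.…, retry: μY.…, more: end}, ack: ?Str.μY.…}, err: ?Int.&{retry: &{data: μY.…, stop: end, err: end}, err: &{err: μY.…, ack: μY.…}}}
step 3: ⊕ data  ✓  state: !Str.⊕{done: !Unit.end, stop: &{ok: μY.…, retry: μY.…, more: end}, ack: ?Str.μY.…}
step 4: !Str  ✓  state: ⊕{done: !Unit.end, stop: &{ok: μY.…, retry: μY.…, more: end}, ack: ?Str.μY.…}
step 5: got ⊕ more, protocol expects ⊕ done or ⊕ stop or ⊕ ack  ✗

5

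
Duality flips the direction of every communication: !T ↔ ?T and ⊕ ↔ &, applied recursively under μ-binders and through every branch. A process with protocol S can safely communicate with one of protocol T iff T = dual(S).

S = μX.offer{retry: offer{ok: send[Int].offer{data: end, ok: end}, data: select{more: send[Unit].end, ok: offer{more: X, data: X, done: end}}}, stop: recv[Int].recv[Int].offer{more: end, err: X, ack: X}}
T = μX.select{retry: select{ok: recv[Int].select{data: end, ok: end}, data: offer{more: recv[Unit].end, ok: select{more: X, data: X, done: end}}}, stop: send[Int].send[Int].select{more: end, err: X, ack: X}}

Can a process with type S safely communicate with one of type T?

μX | μX  ✓ (binder kept)
  offer{retry,stop} | select{retry,stop}  ✓ label sets agree
    case retry:
      offer{ok,data} | select{ok,data}  ✓ label sets agree
        case ok:
          send[Int] | recv[Int]  ✓
            offer{data,ok} | select{data,ok}  ✓ label sets agree
              case data:
                end | end  ✓
              case ok:
                end | end  ✓
        case data:
          select{more,ok} | offer{more,ok}  ✓ label sets agree
            case more:
              send[Unit] | recv[Unit]  ✓
                end | end  ✓
            case ok:
              offer{more,data,done} | select{more,data,done}  ✓ label sets agree
                case more:
                  X | X  ✓
                case data:
                  X | X  ✓
                case done:
                  end | end  ✓
    case stop:
      recv[Int] | send[Int]  ✓
        recv[Int] | send[Int]  ✓
          offer{more,err,ack} | select{more,err,ack}  ✓ label sets agree
            case more:
              end | end  ✓
            case err:
              X | X  ✓
            case ack:
              X | X  ✓

YES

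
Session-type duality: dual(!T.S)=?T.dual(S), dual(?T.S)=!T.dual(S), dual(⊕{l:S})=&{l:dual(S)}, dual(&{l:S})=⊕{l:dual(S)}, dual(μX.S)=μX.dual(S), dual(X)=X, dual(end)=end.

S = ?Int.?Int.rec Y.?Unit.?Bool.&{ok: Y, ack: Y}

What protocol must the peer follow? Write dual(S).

?Int = !Int
  ?Int = !Int
    rec Y = rec Y  (μ self-dual)
      ?Unit = !Unit
        ?Bool = !Bool
          &{ok,ack} = +{ok,ack}  (external→internal)
            • ok:
              Y ↦ Y
            • ack:
              Y ↦ Y

!Int.!Int.rec Y.!Unit.!Bool.+{ok: Y, ack: Y}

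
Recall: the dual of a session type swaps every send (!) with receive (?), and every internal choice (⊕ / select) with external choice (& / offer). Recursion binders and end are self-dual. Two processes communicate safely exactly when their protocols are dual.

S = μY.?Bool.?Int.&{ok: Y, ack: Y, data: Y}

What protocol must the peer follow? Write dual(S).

μY.!Bool.!Int.⊕{ok: Y, ack: Y, data: Y}

μY → μY  (μ self-dual)
  ?Bool → !Bool
    ?Int → !Int
      &{ok,ack,data} → ⊕{ok,ack,data}  (&→⊕)
        [ok]
          dual(Y) = Y
        [ack]
          dual(Y) = Y
        [data]
          dual(Y) = Y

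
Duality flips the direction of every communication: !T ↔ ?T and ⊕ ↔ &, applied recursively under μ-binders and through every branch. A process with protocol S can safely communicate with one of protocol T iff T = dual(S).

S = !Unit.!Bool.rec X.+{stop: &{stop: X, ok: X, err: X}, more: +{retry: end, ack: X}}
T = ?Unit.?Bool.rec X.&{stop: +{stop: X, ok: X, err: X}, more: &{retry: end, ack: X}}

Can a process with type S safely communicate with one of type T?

YES

!Unit | ?Unit  match
  !Bool | ?Bool  match
    rec X | rec X  match (rec unchanged)
      +{stop,more} | &{stop,more}  match same labels
        • stop:
          &{stop,ok,err} | +{stop,ok,err}  match same labels
            • stop:
              X | X  match
            • ok:
              X | X  match
            • err:
              X | X  match
        • more:
          +{retry,ack} | &{retry,ack}  match same labels
            • retry:
              end | end  match
            • ack:
              X | X  match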